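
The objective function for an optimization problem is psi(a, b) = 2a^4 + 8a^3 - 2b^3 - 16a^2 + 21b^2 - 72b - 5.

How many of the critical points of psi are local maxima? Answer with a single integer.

1

psi separates as a function of a plus a function of b, so ∇psi=0 decouples.
∂psi/∂a = 8a(a - 1)(a + 4) = 0 at a ∈ {-4, 0, 1}; ∂psi/∂b = -6(b - 4)(b - 3) = 0 at b ∈ {3, 4}.
The Hessian is diagonal: diag(psi_aa, psi_bb). Second derivatives: psi_aa(-4)=160, psi_aa(0)=-32, psi_aa(1)=40; psi_bb(3)=6, psi_bb(4)=-6.
Local maxima occur where both diagonal entries negative: (0, 4). Count: 1.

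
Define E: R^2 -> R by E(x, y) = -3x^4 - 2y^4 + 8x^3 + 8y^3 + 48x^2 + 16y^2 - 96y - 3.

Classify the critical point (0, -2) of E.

saddle point

The mixed partial ∂²E/∂x∂y is 0, so the Hessian at any point is diag(E_xx, E_yy) = diag(12(-3x^2 + 4x + 8), 8(-3y^2 + 6y + 4)).
At (0, -2): H = diag(96, -160).
The eigenvalues have opposite signs, so H is indefinite: a saddle point.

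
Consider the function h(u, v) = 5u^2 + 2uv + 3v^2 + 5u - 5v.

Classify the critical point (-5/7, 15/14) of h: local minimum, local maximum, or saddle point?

The Hessian of h is constant: H = [[10, 2], [2, 6]].
det(H) = 10·6 − 2² = 56.
det(H) > 0 and tr(H) = 16 > 0, so H is positive definite and the point is a local minimum.

local minimum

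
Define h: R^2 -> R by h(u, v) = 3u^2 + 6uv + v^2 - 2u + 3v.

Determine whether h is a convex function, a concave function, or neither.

neither

h is quadratic, so its Hessian is the constant matrix H = [[6, 6], [6, 2]].
det(H) = -24, tr(H) = 8.
det(H) < 0, so H is indefinite: neither convex nor concave.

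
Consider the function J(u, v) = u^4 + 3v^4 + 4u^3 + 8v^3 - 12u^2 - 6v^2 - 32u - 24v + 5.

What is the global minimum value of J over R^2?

-78

J(u,v) separates as P(u) + Q(v) + 5, so its minimum is min P + min Q + 5.
P'(u) = 4(u - 2)(u + 1)(u + 4) vanishes at u ∈ {-4, -1, 2}; Q'(v) = 12(v - 1)(v + 1)(v + 2) vanishes at v ∈ {-2, -1, 1}.
Local minima of P (where P''>0): P(-4)=-64, P(2)=-64. Local minima of Q: Q(-2)=8, Q(1)=-19.
So the global minimum of J is P(-4) + Q(1) + 5 = -64 − 19 + 5 = -78, attained at (-4, 1).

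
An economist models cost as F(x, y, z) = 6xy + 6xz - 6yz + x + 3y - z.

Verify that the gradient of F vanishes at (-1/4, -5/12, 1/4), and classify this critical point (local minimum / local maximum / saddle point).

∇F = (6y + 6z + 1, 6x - 6z + 3, 6x - 6y - 1); substituting (-1/4, -5/12, 1/4) gives ∇F = (0, 0, 0), so (-1/4, -5/12, 1/4) is indeed a critical point.
The Hessian is constant: H = [[0, 6, 6], [6, 0, -6], [6, -6, 0]].
Leading principal minors: Δ₁ = 0, Δ₂ = -36, Δ₃ = -432.
The minors fit neither the all-positive nor the alternating-sign pattern, so H is indefinite: a saddle point.

saddle point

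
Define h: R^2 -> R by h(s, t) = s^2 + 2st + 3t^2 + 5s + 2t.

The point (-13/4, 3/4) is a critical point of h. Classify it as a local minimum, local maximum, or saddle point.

The Hessian of h is constant: H = [[2, 2], [2, 6]].
det(H) = 2·6 − 2² = 8.
det(H) > 0 and tr(H) = 8 > 0, so H is positive definite and the point is a local minimum.

local minimum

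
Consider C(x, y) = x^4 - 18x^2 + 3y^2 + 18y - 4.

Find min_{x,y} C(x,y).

C(x,y) separates as P(x) + Q(y) − 4, so its minimum is min P + min Q − 4.
P'(x) = 4x(x - 3)(x + 3) vanishes at x ∈ {-3, 0, 3}; Q'(y) = 6y + 18 vanishes at y ∈ {-3}.
Local minima of P (where P''>0): P(-3)=-81, P(3)=-81. Local minima of Q: Q(-3)=-27.
So the global minimum of C is P(-3) + Q(-3) − 4 = -81 − 27 − 4 = -112, attained at (-3, -3).

-112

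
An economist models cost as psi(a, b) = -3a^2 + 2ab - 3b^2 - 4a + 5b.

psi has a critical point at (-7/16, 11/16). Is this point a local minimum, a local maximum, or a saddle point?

local maximum

The Hessian of psi is constant: H = [[-6, 2], [2, -6]].
det(H) = (-6)·(-6) − 2² = 32.
det(H) > 0 and tr(H) = -12 < 0, so H is negative definite and the point is a local maximum.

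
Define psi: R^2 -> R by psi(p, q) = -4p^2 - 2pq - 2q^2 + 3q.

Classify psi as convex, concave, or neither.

psi is quadratic, so its Hessian is the constant matrix H = [[-8, -2], [-2, -4]].
det(H) = 28, tr(H) = -12.
det(H) > 0 and tr(H) < 0, so H is negative definite everywhere: concave.

concave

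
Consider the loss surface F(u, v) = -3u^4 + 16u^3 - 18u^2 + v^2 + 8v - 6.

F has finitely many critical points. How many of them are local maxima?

F separates as a function of u plus a function of v, so ∇F=0 decouples.
∂F/∂u = -12u(u - 3)(u - 1) = 0 at u ∈ {0, 1, 3}; ∂F/∂v = 2(v + 4) = 0 at v ∈ {-4}.
The Hessian is diagonal: diag(F_uu, F_vv). Second derivatives: F_uu(0)=-36, F_uu(1)=24, F_uu(3)=-72; F_vv(-4)=2.
Local maxima occur where both diagonal entries negative: none. Count: 0.

0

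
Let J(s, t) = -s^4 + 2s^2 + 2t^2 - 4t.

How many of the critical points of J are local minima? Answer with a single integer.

1

J separates as a function of s plus a function of t, so ∇J=0 decouples.
∂J/∂s = -4s(s - 1)(s + 1) = 0 at s ∈ {-1, 0, 1}; ∂J/∂t = 4(t - 1) = 0 at t ∈ {1}.
The Hessian is diagonal: diag(J_ss, J_tt). Second derivatives: J_ss(-1)=-8, J_ss(0)=4, J_ss(1)=-8; J_tt(1)=4.
Local minima occur where both diagonal entries positive: (0, 1). Count: 1.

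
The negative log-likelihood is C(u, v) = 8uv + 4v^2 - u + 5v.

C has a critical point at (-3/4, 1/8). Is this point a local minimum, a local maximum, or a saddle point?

saddle point

The Hessian of C is constant: H = [[0, 8], [8, 8]].
det(H) = 0·8 − 8² = -64.
Since det(H) < 0, H is indefinite and the critical point is a saddle point.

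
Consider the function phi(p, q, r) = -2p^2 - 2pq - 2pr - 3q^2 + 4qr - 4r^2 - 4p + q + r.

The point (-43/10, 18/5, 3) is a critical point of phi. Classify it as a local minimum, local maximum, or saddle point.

The Hessian is constant: H = [[-4, -2, -2], [-2, -6, 4], [-2, 4, -8]].
Leading principal minors: Δ₁ = -4, Δ₂ = 20, Δ₃ = -40.
The minors alternate sign starting negative (−, +, −), so H is negative definite: a local maximum.

local maximum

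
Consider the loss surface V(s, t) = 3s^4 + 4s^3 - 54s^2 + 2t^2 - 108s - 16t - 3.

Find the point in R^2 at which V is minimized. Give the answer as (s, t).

(3, 4)

V(s,t) separates as P(s) + Q(t) − 3, so its minimum is min P + min Q − 3.
P'(s) = 12(s - 3)(s + 1)(s + 3) vanishes at s ∈ {-3, -1, 3}; Q'(t) = 4(t - 4) vanishes at t ∈ {4}.
Local minima of P (where P''>0): P(-3)=-27, P(3)=-459. Local minima of Q: Q(4)=-32.
So the global minimum of V is P(3) + Q(4) − 3 = -459 − 32 − 3 = -494, attained at (3, 4).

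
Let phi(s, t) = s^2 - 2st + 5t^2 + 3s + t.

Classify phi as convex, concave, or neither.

convex

phi is quadratic, so its Hessian is the constant matrix H = [[2, -2], [-2, 10]].
det(H) = 16, tr(H) = 12.
det(H) > 0 and tr(H) > 0, so H is positive definite everywhere: convex.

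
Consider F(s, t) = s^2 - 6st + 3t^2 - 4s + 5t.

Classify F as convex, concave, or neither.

neither

F is quadratic, so its Hessian is the constant matrix H = [[2, -6], [-6, 6]].
det(H) = -24, tr(H) = 8.
det(H) < 0, so H is indefinite: neither convex nor concave.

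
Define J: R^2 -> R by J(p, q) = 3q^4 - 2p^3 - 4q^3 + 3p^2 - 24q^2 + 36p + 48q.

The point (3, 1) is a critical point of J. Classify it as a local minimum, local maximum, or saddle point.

The mixed partial ∂²J/∂p∂q is 0, so the Hessian at any point is diag(J_pp, J_qq) = diag(6(-2p + 1), 12(3q^2 - 2q - 4)).
At (3, 1): H = diag(-30, -36).
Both eigenvalues are negative, so H is negative definite: a local maximum.

local maximum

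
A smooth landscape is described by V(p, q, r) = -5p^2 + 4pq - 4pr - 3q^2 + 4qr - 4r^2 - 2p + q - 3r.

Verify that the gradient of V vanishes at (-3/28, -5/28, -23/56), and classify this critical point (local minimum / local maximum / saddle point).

∇V = (-10p + 4q - 4r - 2, 4p - 6q + 4r + 1, -4p + 4q - 8r - 3); substituting (-3/28, -5/28, -23/56) gives ∇V = (0, 0, 0), so (-3/28, -5/28, -23/56) is indeed a critical point.
The Hessian is constant: H = [[-10, 4, -4], [4, -6, 4], [-4, 4, -8]].
Leading principal minors: Δ₁ = -10, Δ₂ = 44, Δ₃ = -224.
The minors alternate sign starting negative (−, +, −), so H is negative definite: a local maximum.

local maximum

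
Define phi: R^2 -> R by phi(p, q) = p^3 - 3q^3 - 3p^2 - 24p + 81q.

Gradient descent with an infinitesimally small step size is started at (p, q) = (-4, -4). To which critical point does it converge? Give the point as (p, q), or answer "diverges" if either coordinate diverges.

diverges

phi is separable, so gradient descent decouples: p follows -∂phi/∂p, q follows -∂phi/∂q.
∂phi/∂p = 3(p - 4)(p + 2); at p=-4 this is 48, so p decreases.
∂phi/∂q = -9(q - 3)(q + 3); at q=-4 this is -63, so q increases.
The p-coordinate has no critical point in that direction and runs off to infinity.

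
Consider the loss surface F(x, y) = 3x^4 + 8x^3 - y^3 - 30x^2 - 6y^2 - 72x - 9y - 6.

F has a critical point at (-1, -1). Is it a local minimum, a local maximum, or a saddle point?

local maximum

The mixed partial ∂²F/∂x∂y is 0, so the Hessian at any point is diag(F_xx, F_yy) = diag(12(3x^2 + 4x - 5), -6(y + 2)).
At (-1, -1): H = diag(-72, -6).
Both eigenvalues are negative, so H is negative definite: a local maximum.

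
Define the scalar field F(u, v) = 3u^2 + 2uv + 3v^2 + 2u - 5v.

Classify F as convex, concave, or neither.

convex

F is quadratic, so its Hessian is the constant matrix H = [[6, 2], [2, 6]].
det(H) = 32, tr(H) = 12.
det(H) > 0 and tr(H) > 0, so H is positive definite everywhere: convex.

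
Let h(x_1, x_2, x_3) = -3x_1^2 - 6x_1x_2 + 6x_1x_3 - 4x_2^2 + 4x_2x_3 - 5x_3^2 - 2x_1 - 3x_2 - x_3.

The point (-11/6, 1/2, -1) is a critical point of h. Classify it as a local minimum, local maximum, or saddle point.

The Hessian is constant: H = [[-6, -6, 6], [-6, -8, 4], [6, 4, -10]].
Leading principal minors: Δ₁ = -6, Δ₂ = 12, Δ₃ = -24.
The minors alternate sign starting negative (−, +, −), so H is negative definite: a local maximum.

local maximum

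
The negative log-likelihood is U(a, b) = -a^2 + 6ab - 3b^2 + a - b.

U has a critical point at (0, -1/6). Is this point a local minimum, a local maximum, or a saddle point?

saddle point

The Hessian of U is constant: H = [[-2, 6], [6, -6]].
det(H) = (-2)·(-6) − 6² = -24.
Since det(H) < 0, H is indefinite and the critical point is a saddle point.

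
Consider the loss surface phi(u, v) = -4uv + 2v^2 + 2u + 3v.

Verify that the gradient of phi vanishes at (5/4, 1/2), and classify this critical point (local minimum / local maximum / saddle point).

saddle point

∇phi = (-4v + 2, -4u + 4v + 3); substituting (5/4, 1/2) gives ∇phi = (0, 0), so (5/4, 1/2) is indeed a critical point.
The Hessian of phi is constant: H = [[0, -4], [-4, 4]].
det(H) = 0·4 − (-4)² = -16.
Since det(H) < 0, H is indefinite and the critical point is a saddle point.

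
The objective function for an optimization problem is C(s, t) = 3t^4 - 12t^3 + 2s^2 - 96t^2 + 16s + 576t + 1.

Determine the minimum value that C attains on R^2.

C(s,t) separates as P(s) + Q(t) + 1, so its minimum is min P + min Q + 1.
P'(s) = 4s + 16 vanishes at s ∈ {-4}; Q'(t) = 12(t - 4)(t - 3)(t + 4) vanishes at t ∈ {-4, 3, 4}.
Local minima of P (where P''>0): P(-4)=-32. Local minima of Q: Q(-4)=-2304, Q(4)=768.
So the global minimum of C is P(-4) + Q(-4) + 1 = -32 − 2304 + 1 = -2335, attained at (-4, -4).

-2335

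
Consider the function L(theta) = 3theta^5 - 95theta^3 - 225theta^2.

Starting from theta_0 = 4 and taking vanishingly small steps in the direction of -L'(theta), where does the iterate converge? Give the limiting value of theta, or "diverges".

5

L'(theta) = 15theta(theta - 5)(theta + 2)(theta + 3), so L'(4) = -2520.
Gradient descent moves in the -L' direction, i.e. theta is increasing.
The nearest critical point in that direction is theta = 5, where L'' = 4200 > 0 (a local minimum). The iterate converges there.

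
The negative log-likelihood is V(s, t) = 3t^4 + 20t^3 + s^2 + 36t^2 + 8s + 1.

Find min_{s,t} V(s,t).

-15

V(s,t) separates as P(s) + Q(t) + 1, so its minimum is min P + min Q + 1.
P'(s) = 2s + 8 vanishes at s ∈ {-4}; Q'(t) = 12t(t + 2)(t + 3) vanishes at t ∈ {-3, -2, 0}.
Local minima of P (where P''>0): P(-4)=-16. Local minima of Q: Q(-3)=27, Q(0)=0.
So the global minimum of V is P(-4) + Q(0) + 1 = -16 + 0 + 1 = -15, attained at (-4, 0).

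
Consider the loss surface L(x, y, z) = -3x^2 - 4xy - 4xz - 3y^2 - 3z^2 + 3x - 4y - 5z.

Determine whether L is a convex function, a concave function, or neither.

concave

L is quadratic, so its Hessian is the constant matrix H = [[-6, -4, -4], [-4, -6, 0], [-4, 0, -6]].
Leading principal minors: -6, 20, -24.
Signs alternate −, +, − ⇒ H ≺ 0 ⇒ concave.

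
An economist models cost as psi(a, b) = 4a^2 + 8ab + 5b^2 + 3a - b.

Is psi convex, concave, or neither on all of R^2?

psi is quadratic, so its Hessian is the constant matrix H = [[8, 8], [8, 10]].
det(H) = 16, tr(H) = 18.
det(H) > 0 and tr(H) > 0, so H is positive definite everywhere: convex.

convex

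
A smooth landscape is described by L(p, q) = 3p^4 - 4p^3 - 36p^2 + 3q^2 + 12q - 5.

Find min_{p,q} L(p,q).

L(p,q) separates as A(p) + B(q) − 5, so its minimum is min A + min B − 5.
A'(p) = 12p(p - 3)(p + 2) vanishes at p ∈ {-2, 0, 3}; B'(q) = 6q + 12 vanishes at q ∈ {-2}.
Local minima of A (where A''>0): A(-2)=-64, A(3)=-189. Local minima of B: B(-2)=-12.
So the global minimum of L is A(3) + B(-2) − 5 = -189 − 12 − 5 = -206, attained at (3, -2).

-206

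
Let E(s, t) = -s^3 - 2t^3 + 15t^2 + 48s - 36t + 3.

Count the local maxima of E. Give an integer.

E separates as a function of s plus a function of t, so ∇E=0 decouples.
∂E/∂s = -3(s - 4)(s + 4) = 0 at s ∈ {-4, 4}; ∂E/∂t = -6(t - 3)(t - 2) = 0 at t ∈ {2, 3}.
The Hessian is diagonal: diag(E_ss, E_tt). Second derivatives: E_ss(-4)=24, E_ss(4)=-24; E_tt(2)=6, E_tt(3)=-6.
Local maxima occur where both diagonal entries negative: (4, 3). Count: 1.

1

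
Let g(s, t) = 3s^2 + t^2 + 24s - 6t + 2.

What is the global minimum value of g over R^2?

g(s,t) separates as P(s) + Q(t) + 2, so its minimum is min P + min Q + 2.
P'(s) = 6s + 24 vanishes at s ∈ {-4}; Q'(t) = 2(t - 3) vanishes at t ∈ {3}.
Local minima of P (where P''>0): P(-4)=-48. Local minima of Q: Q(3)=-9.
So the global minimum of g is P(-4) + Q(3) + 2 = -48 − 9 + 2 = -55, attained at (-4, 3).

-55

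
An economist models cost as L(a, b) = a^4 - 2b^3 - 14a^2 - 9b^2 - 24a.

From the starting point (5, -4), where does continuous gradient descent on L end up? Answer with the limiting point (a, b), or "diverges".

L is separable, so gradient descent decouples: a follows -∂L/∂a, b follows -∂L/∂b.
∂L/∂a = 4(a - 3)(a + 1)(a + 2); at a=5 this is 336, so a decreases.
∂L/∂b = -6b(b + 3); at b=-4 this is -24, so b increases.
a converges to its nearest critical value 3 (a local min of the a-part); b converges to -3. The iterate converges to (3, -3).

(3, -3)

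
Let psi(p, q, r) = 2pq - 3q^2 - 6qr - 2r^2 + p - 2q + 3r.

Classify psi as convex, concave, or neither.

psi is quadratic, so its Hessian is the constant matrix H = [[0, 2, 0], [2, -6, -6], [0, -6, -4]].
Leading principal minors: 0, -4, 16.
Neither pattern holds ⇒ H is indefinite ⇒ neither convex nor concave.

neither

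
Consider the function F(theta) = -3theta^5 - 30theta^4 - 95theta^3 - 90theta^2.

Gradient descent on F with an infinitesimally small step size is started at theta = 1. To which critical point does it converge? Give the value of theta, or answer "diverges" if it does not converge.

diverges

F'(theta) = -15theta(theta + 1)(theta + 3)(theta + 4), so F'(1) = -600.
Gradient descent moves in the -F' direction, i.e. theta is increasing.
There is no critical point above theta=1, and F' keeps the same sign, so the iterate runs off to +∞.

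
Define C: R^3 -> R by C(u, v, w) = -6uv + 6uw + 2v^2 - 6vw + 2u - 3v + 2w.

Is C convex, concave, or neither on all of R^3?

neither

C is quadratic, so its Hessian is the constant matrix H = [[0, -6, 6], [-6, 4, -6], [6, -6, 0]].
Leading principal minors: 0, -36, 288.
Neither pattern holds ⇒ H is indefinite ⇒ neither convex nor concave.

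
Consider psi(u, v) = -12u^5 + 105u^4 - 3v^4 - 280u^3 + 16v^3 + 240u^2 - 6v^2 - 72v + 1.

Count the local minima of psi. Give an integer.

psi separates as a function of u plus a function of v, so ∇psi=0 decouples.
∂psi/∂u = -60u(u - 4)(u - 2)(u - 1) = 0 at u ∈ {0, 1, 2, 4}; ∂psi/∂v = -12(v - 3)(v - 2)(v + 1) = 0 at v ∈ {-1, 2, 3}.
The Hessian is diagonal: diag(psi_uu, psi_vv). Second derivatives: psi_uu(0)=480, psi_uu(1)=-180, psi_uu(2)=240, psi_uu(4)=-1440; psi_vv(-1)=-144, psi_vv(2)=36, psi_vv(3)=-48.
Local minima occur where both diagonal entries positive: (0, 2), (2, 2). Count: 2.

2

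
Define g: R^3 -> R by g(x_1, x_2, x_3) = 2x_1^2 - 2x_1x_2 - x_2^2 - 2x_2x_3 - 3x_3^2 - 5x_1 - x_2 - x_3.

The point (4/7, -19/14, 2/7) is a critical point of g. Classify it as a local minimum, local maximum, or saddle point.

The Hessian is constant: H = [[4, -2, 0], [-2, -2, -2], [0, -2, -6]].
Leading principal minors: Δ₁ = 4, Δ₂ = -12, Δ₃ = 56.
The minors fit neither the all-positive nor the alternating-sign pattern, so H is indefinite: a saddle point.

saddle point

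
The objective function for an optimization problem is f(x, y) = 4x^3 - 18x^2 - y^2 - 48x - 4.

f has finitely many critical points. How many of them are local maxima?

1

f separates as a function of x plus a function of y, so ∇f=0 decouples.
∂f/∂x = 12(x - 4)(x + 1) = 0 at x ∈ {-1, 4}; ∂f/∂y = -2y = 0 at y ∈ {0}.
The Hessian is diagonal: diag(f_xx, f_yy). Second derivatives: f_xx(-1)=-60, f_xx(4)=60; f_yy(0)=-2.
Local maxima occur where both diagonal entries negative: (-1, 0). Count: 1.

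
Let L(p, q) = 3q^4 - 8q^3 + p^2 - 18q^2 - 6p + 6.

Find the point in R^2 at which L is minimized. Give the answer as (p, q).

L(p,q) separates as A(p) + B(q) + 6, so its minimum is min A + min B + 6.
A'(p) = 2p - 6 vanishes at p ∈ {3}; B'(q) = 12q(q - 3)(q + 1) vanishes at q ∈ {-1, 0, 3}.
Local minima of A (where A''>0): A(3)=-9. Local minima of B: B(-1)=-7, B(3)=-135.
So the global minimum of L is A(3) + B(3) + 6 = -9 − 135 + 6 = -138, attained at (3, 3).

(3, 3)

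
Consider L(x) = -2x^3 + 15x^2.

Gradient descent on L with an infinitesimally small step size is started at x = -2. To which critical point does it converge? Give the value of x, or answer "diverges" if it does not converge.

0

L'(x) = -6x(x - 5), so L'(-2) = -84.
Gradient descent moves in the -L' direction, i.e. x is increasing.
The nearest critical point in that direction is x = 0, where L'' = 30 > 0 (a local minimum). The iterate converges there.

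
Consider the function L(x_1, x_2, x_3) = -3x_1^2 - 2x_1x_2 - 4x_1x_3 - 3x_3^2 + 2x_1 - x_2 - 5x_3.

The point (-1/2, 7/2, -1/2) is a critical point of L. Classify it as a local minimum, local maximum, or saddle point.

saddle point

The Hessian is constant: H = [[-6, -2, -4], [-2, 0, 0], [-4, 0, -6]].
Leading principal minors: Δ₁ = -6, Δ₂ = -4, Δ₃ = 24.
The minors fit neither the all-positive nor the alternating-sign pattern, so H is indefinite: a saddle point.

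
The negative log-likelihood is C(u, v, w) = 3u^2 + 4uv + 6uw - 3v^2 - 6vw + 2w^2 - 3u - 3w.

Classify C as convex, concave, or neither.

C is quadratic, so its Hessian is the constant matrix H = [[6, 4, 6], [4, -6, -6], [6, -6, 4]].
Leading principal minors: 6, -52, -496.
Neither pattern holds ⇒ H is indefinite ⇒ neither convex nor concave.

neither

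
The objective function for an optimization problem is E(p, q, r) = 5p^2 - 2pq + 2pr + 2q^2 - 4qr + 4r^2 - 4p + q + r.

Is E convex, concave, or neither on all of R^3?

convex

E is quadratic, so its Hessian is the constant matrix H = [[10, -2, 2], [-2, 4, -4], [2, -4, 8]].
Leading principal minors: 10, 36, 144.
All positive ⇒ H ≻ 0 ⇒ convex.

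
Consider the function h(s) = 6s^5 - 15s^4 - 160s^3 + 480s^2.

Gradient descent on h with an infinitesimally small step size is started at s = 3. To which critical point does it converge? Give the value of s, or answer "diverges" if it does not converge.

4

h'(s) = 30s(s - 4)(s - 2)(s + 4), so h'(3) = -630.
Gradient descent moves in the -h' direction, i.e. s is increasing.
The nearest critical point in that direction is s = 4, where h'' = 1920 > 0 (a local minimum). The iterate converges there.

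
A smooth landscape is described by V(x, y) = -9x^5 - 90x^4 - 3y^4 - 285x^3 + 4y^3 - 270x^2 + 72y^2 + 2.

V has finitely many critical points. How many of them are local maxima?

4

V separates as a function of x plus a function of y, so ∇V=0 decouples.
∂V/∂x = -45x(x + 1)(x + 3)(x + 4) = 0 at x ∈ {-4, -3, -1, 0}; ∂V/∂y = -12y(y - 4)(y + 3) = 0 at y ∈ {-3, 0, 4}.
The Hessian is diagonal: diag(V_xx, V_yy). Second derivatives: V_xx(-4)=540, V_xx(-3)=-270, V_xx(-1)=270, V_xx(0)=-540; V_yy(-3)=-252, V_yy(0)=144, V_yy(4)=-336.
Local maxima occur where both diagonal entries negative: (-3, -3), (-3, 4), (0, -3), (0, 4). Count: 4.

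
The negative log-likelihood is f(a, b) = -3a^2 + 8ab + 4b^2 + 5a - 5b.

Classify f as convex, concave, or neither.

f is quadratic, so its Hessian is the constant matrix H = [[-6, 8], [8, 8]].
det(H) = -112, tr(H) = 2.
det(H) < 0, so H is indefinite: neither convex nor concave.

neither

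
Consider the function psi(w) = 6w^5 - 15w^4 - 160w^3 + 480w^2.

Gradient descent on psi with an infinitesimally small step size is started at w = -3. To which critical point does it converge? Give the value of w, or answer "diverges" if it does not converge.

psi'(w) = 30w(w - 4)(w - 2)(w + 4), so psi'(-3) = -3150.
Gradient descent moves in the -psi' direction, i.e. w is increasing.
The nearest critical point in that direction is w = 0, where psi'' = 960 > 0 (a local minimum). The iterate converges there.

0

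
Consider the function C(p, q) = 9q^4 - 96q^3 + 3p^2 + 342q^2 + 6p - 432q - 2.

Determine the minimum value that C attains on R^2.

C(p,q) separates as A(p) + B(q) − 2, so its minimum is min A + min B − 2.
A'(p) = 6p + 6 vanishes at p ∈ {-1}; B'(q) = 36(q - 4)(q - 3)(q - 1) vanishes at q ∈ {1, 3, 4}.
Local minima of A (where A''>0): A(-1)=-3. Local minima of B: B(1)=-177, B(4)=-96.
So the global minimum of C is A(-1) + B(1) − 2 = -3 − 177 − 2 = -182, attained at (-1, 1).

-182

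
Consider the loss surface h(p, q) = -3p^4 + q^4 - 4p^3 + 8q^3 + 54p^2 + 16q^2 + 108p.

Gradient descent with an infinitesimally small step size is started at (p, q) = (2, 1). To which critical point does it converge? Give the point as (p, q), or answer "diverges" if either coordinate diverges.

(-1, 0)

h is separable, so gradient descent decouples: p follows -∂h/∂p, q follows -∂h/∂q.
∂h/∂p = -12(p - 3)(p + 1)(p + 3); at p=2 this is 180, so p decreases.
∂h/∂q = 4q(q + 2)(q + 4); at q=1 this is 60, so q decreases.
p converges to its nearest critical value -1 (a local min of the p-part); q converges to 0. The iterate converges to (-1, 0).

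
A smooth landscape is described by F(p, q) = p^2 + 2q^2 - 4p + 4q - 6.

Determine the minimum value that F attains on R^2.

-12

F(p,q) separates as A(p) + B(q) − 6, so its minimum is min A + min B − 6.
A'(p) = 2p - 4 vanishes at p ∈ {2}; B'(q) = 4q + 4 vanishes at q ∈ {-1}.
Local minima of A (where A''>0): A(2)=-4. Local minima of B: B(-1)=-2.
So the global minimum of F is A(2) + B(-1) − 6 = -4 − 2 − 6 = -12, attained at (2, -1).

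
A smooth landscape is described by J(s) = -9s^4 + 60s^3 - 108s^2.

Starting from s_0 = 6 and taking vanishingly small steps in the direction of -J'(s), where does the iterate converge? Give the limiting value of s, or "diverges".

J'(s) = -36s(s - 3)(s - 2), so J'(6) = -2592.
Gradient descent moves in the -J' direction, i.e. s is increasing.
There is no critical point above s=6, and J' keeps the same sign, so the iterate runs off to +∞.

diverges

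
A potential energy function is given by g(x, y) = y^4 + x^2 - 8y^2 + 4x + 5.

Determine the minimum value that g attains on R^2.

g(x,y) separates as P(x) + Q(y) + 5, so its minimum is min P + min Q + 5.
P'(x) = 2x + 4 vanishes at x ∈ {-2}; Q'(y) = 4y(y - 2)(y + 2) vanishes at y ∈ {-2, 0, 2}.
Local minima of P (where P''>0): P(-2)=-4. Local minima of Q: Q(-2)=-16, Q(2)=-16.
So the global minimum of g is P(-2) + Q(-2) + 5 = -4 − 16 + 5 = -15, attained at (-2, -2).

-15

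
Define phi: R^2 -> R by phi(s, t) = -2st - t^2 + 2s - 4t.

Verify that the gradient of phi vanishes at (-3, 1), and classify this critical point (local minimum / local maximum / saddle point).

∇phi = (-2t + 2, -2s - 2t - 4); substituting (-3, 1) gives ∇phi = (0, 0), so (-3, 1) is indeed a critical point.
The Hessian of phi is constant: H = [[0, -2], [-2, -2]].
det(H) = 0·(-2) − (-2)² = -4.
Since det(H) < 0, H is indefinite and the critical point is a saddle point.

saddle point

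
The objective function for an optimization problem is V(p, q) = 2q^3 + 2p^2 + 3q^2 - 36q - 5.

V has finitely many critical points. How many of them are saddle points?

V separates as a function of p plus a function of q, so ∇V=0 decouples.
∂V/∂p = 4p = 0 at p ∈ {0}; ∂V/∂q = 6(q - 2)(q + 3) = 0 at q ∈ {-3, 2}.
The Hessian is diagonal: diag(V_pp, V_qq). Second derivatives: V_pp(0)=4; V_qq(-3)=-30, V_qq(2)=30.
Saddle points occur where the two diagonal entries have opposite signs: (0, -3). Count: 1.

1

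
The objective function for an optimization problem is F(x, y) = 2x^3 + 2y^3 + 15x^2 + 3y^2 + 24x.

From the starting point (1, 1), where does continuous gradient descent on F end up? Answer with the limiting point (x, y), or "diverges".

(-1, 0)

F is separable, so gradient descent decouples: x follows -∂F/∂x, y follows -∂F/∂y.
∂F/∂x = 6(x + 1)(x + 4); at x=1 this is 60, so x decreases.
∂F/∂y = 6y(y + 1); at y=1 this is 12, so y decreases.
x converges to its nearest critical value -1 (a local min of the x-part); y converges to 0. The iterate converges to (-1, 0).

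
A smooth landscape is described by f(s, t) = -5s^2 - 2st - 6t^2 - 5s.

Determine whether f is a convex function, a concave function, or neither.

f is quadratic, so its Hessian is the constant matrix H = [[-10, -2], [-2, -12]].
det(H) = 116, tr(H) = -22.
det(H) > 0 and tr(H) < 0, so H is negative definite everywhere: concave.

concave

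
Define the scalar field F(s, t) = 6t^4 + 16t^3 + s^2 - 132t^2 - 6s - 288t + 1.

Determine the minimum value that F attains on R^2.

-1142

F(s,t) separates as P(s) + Q(t) + 1, so its minimum is min P + min Q + 1.
P'(s) = 2s - 6 vanishes at s ∈ {3}; Q'(t) = 24(t - 3)(t + 1)(t + 4) vanishes at t ∈ {-4, -1, 3}.
Local minima of P (where P''>0): P(3)=-9. Local minima of Q: Q(-4)=-448, Q(3)=-1134.
So the global minimum of F is P(3) + Q(3) + 1 = -9 − 1134 + 1 = -1142, attained at (3, 3).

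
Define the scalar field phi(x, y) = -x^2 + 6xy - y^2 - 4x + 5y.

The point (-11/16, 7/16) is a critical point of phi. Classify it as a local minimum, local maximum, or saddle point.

The Hessian of phi is constant: H = [[-2, 6], [6, -2]].
det(H) = (-2)·(-2) − 6² = -32.
Since det(H) < 0, H is indefinite and the critical point is a saddle point.

saddle point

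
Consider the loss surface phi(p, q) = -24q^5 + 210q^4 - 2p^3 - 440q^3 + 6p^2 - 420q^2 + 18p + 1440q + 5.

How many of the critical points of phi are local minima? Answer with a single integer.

phi separates as a function of p plus a function of q, so ∇phi=0 decouples.
∂phi/∂p = -6(p - 3)(p + 1) = 0 at p ∈ {-1, 3}; ∂phi/∂q = -120(q - 4)(q - 3)(q - 1)(q + 1) = 0 at q ∈ {-1, 1, 3, 4}.
The Hessian is diagonal: diag(phi_pp, phi_qq). Second derivatives: phi_pp(-1)=24, phi_pp(3)=-24; phi_qq(-1)=4800, phi_qq(1)=-1440, phi_qq(3)=960, phi_qq(4)=-1800.
Local minima occur where both diagonal entries positive: (-1, -1), (-1, 3). Count: 2.

2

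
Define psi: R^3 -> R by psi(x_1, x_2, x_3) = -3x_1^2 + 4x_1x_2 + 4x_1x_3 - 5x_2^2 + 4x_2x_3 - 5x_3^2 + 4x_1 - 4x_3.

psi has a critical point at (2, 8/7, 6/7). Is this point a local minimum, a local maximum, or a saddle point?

local maximum

The Hessian is constant: H = [[-6, 4, 4], [4, -10, 4], [4, 4, -10]].
Leading principal minors: Δ₁ = -6, Δ₂ = 44, Δ₃ = -56.
The minors alternate sign starting negative (−, +, −), so H is negative definite: a local maximum.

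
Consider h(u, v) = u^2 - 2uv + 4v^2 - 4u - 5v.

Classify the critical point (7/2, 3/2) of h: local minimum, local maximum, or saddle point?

The Hessian of h is constant: H = [[2, -2], [-2, 8]].
det(H) = 2·8 − (-2)² = 12.
det(H) > 0 and tr(H) = 10 > 0, so H is positive definite and the point is a local minimum.

local minimum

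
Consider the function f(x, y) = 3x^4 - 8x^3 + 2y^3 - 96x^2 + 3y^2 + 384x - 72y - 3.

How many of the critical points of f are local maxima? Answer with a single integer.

f separates as a function of x plus a function of y, so ∇f=0 decouples.
∂f/∂x = 12(x - 4)(x - 2)(x + 4) = 0 at x ∈ {-4, 2, 4}; ∂f/∂y = 6(y - 3)(y + 4) = 0 at y ∈ {-4, 3}.
The Hessian is diagonal: diag(f_xx, f_yy). Second derivatives: f_xx(-4)=576, f_xx(2)=-144, f_xx(4)=192; f_yy(-4)=-42, f_yy(3)=42.
Local maxima occur where both diagonal entries negative: (2, -4). Count: 1.

1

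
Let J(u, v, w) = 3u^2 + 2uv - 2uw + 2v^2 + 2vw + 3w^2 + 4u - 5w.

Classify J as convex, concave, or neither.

J is quadratic, so its Hessian is the constant matrix H = [[6, 2, -2], [2, 4, 2], [-2, 2, 6]].
Leading principal minors: 6, 20, 64.
All positive ⇒ H ≻ 0 ⇒ convex.

convex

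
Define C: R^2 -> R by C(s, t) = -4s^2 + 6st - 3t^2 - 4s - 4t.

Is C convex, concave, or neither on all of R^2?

C is quadratic, so its Hessian is the constant matrix H = [[-8, 6], [6, -6]].
det(H) = 12, tr(H) = -14.
det(H) > 0 and tr(H) < 0, so H is negative definite everywhere: concave.

concave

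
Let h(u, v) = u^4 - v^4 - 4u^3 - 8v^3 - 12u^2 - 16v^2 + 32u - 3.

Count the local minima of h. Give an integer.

h separates as a function of u plus a function of v, so ∇h=0 decouples.
∂h/∂u = 4(u - 4)(u - 1)(u + 2) = 0 at u ∈ {-2, 1, 4}; ∂h/∂v = -4v(v + 2)(v + 4) = 0 at v ∈ {-4, -2, 0}.
The Hessian is diagonal: diag(h_uu, h_vv). Second derivatives: h_uu(-2)=72, h_uu(1)=-36, h_uu(4)=72; h_vv(-4)=-32, h_vv(-2)=16, h_vv(0)=-32.
Local minima occur where both diagonal entries positive: (-2, -2), (4, -2). Count: 2.

2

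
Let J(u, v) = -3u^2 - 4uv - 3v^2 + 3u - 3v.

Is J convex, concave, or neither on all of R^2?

concave

J is quadratic, so its Hessian is the constant matrix H = [[-6, -4], [-4, -6]].
det(H) = 20, tr(H) = -12.
det(H) > 0 and tr(H) < 0, so H is negative definite everywhere: concave.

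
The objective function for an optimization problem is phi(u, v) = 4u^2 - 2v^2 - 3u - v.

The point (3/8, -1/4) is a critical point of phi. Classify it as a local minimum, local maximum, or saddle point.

The Hessian of phi is constant: H = [[8, 0], [0, -4]].
det(H) = 8·(-4) − 0² = -32.
Since det(H) < 0, H is indefinite and the critical point is a saddle point.

saddle point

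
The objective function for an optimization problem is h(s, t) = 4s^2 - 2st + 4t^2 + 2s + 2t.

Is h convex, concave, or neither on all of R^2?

h is quadratic, so its Hessian is the constant matrix H = [[8, -2], [-2, 8]].
det(H) = 60, tr(H) = 16.
det(H) > 0 and tr(H) > 0, so H is positive definite everywhere: convex.

convex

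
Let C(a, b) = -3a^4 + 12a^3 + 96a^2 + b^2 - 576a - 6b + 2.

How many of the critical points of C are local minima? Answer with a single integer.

C separates as a function of a plus a function of b, so ∇C=0 decouples.
∂C/∂a = -12(a - 4)(a - 3)(a + 4) = 0 at a ∈ {-4, 3, 4}; ∂C/∂b = 2(b - 3) = 0 at b ∈ {3}.
The Hessian is diagonal: diag(C_aa, C_bb). Second derivatives: C_aa(-4)=-672, C_aa(3)=84, C_aa(4)=-96; C_bb(3)=2.
Local minima occur where both diagonal entries positive: (3, 3). Count: 1.

1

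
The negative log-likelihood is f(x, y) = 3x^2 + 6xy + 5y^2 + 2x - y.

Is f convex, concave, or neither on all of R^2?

convex

f is quadratic, so its Hessian is the constant matrix H = [[6, 6], [6, 10]].
det(H) = 24, tr(H) = 16.
det(H) > 0 and tr(H) > 0, so H is positive definite everywhere: convex.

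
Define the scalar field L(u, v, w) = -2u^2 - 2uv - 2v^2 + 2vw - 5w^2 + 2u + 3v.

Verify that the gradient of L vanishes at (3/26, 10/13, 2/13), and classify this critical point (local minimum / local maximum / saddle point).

∇L = (-4u - 2v + 2, -2u - 4v + 2w + 3, 2v - 10w); substituting (3/26, 10/13, 2/13) gives ∇L = (0, 0, 0), so (3/26, 10/13, 2/13) is indeed a critical point.
The Hessian is constant: H = [[-4, -2, 0], [-2, -4, 2], [0, 2, -10]].
Leading principal minors: Δ₁ = -4, Δ₂ = 12, Δ₃ = -104.
The minors alternate sign starting negative (−, +, −), so H is negative definite: a local maximum.

local maximum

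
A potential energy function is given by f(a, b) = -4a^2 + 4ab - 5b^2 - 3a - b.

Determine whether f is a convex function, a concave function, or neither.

f is quadratic, so its Hessian is the constant matrix H = [[-8, 4], [4, -10]].
det(H) = 64, tr(H) = -18.
det(H) > 0 and tr(H) < 0, so H is negative definite everywhere: concave.

concave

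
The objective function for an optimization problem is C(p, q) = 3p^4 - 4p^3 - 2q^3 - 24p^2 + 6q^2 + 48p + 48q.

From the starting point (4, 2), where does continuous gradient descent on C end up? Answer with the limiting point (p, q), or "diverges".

(2, -2)

C is separable, so gradient descent decouples: p follows -∂C/∂p, q follows -∂C/∂q.
∂C/∂p = 12(p - 2)(p - 1)(p + 2); at p=4 this is 432, so p decreases.
∂C/∂q = -6(q - 4)(q + 2); at q=2 this is 48, so q decreases.
p converges to its nearest critical value 2 (a local min of the p-part); q converges to -2. The iterate converges to (2, -2).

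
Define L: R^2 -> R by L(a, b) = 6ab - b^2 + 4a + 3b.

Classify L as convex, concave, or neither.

neither

L is quadratic, so its Hessian is the constant matrix H = [[0, 6], [6, -2]].
det(H) = -36, tr(H) = -2.
det(H) < 0, so H is indefinite: neither convex nor concave.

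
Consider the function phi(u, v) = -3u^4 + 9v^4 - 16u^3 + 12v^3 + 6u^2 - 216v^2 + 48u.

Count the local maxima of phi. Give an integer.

phi separates as a function of u plus a function of v, so ∇phi=0 decouples.
∂phi/∂u = -12(u - 1)(u + 1)(u + 4) = 0 at u ∈ {-4, -1, 1}; ∂phi/∂v = 36v(v - 3)(v + 4) = 0 at v ∈ {-4, 0, 3}.
The Hessian is diagonal: diag(phi_uu, phi_vv). Second derivatives: phi_uu(-4)=-180, phi_uu(-1)=72, phi_uu(1)=-120; phi_vv(-4)=1008, phi_vv(0)=-432, phi_vv(3)=756.
Local maxima occur where both diagonal entries negative: (-4, 0), (1, 0). Count: 2.

2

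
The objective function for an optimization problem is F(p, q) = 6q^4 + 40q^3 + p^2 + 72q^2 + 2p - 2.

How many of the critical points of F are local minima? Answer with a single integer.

2

F separates as a function of p plus a function of q, so ∇F=0 decouples.
∂F/∂p = 2(p + 1) = 0 at p ∈ {-1}; ∂F/∂q = 24q(q + 2)(q + 3) = 0 at q ∈ {-3, -2, 0}.
The Hessian is diagonal: diag(F_pp, F_qq). Second derivatives: F_pp(-1)=2; F_qq(-3)=72, F_qq(-2)=-48, F_qq(0)=144.
Local minima occur where both diagonal entries positive: (-1, -3), (-1, 0). Count: 2.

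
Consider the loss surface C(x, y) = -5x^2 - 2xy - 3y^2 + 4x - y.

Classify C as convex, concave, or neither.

C is quadratic, so its Hessian is the constant matrix H = [[-10, -2], [-2, -6]].
det(H) = 56, tr(H) = -16.
det(H) > 0 and tr(H) < 0, so H is negative definite everywhere: concave.

concave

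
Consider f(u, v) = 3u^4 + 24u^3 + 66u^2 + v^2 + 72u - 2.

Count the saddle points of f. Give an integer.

f separates as a function of u plus a function of v, so ∇f=0 decouples.
∂f/∂u = 12(u + 1)(u + 2)(u + 3) = 0 at u ∈ {-3, -2, -1}; ∂f/∂v = 2v = 0 at v ∈ {0}.
The Hessian is diagonal: diag(f_uu, f_vv). Second derivatives: f_uu(-3)=24, f_uu(-2)=-12, f_uu(-1)=24; f_vv(0)=2.
Saddle points occur where the two diagonal entries have opposite signs: (-2, 0). Count: 1.

1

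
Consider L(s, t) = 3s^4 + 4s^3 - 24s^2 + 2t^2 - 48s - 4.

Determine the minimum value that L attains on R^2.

-116

L(s,t) separates as P(s) + Q(t) − 4, so its minimum is min P + min Q − 4.
P'(s) = 12(s - 2)(s + 1)(s + 2) vanishes at s ∈ {-2, -1, 2}; Q'(t) = 4t vanishes at t ∈ {0}.
Local minima of P (where P''>0): P(-2)=16, P(2)=-112. Local minima of Q: Q(0)=0.
So the global minimum of L is P(2) + Q(0) − 4 = -112 + 0 − 4 = -116, attained at (2, 0).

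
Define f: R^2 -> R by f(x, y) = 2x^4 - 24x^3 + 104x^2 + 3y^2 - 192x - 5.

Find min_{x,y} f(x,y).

f(x,y) separates as P(x) + Q(y) − 5, so its minimum is min P + min Q − 5.
P'(x) = 8(x - 4)(x - 3)(x - 2) vanishes at x ∈ {2, 3, 4}; Q'(y) = 6y vanishes at y ∈ {0}.
Local minima of P (where P''>0): P(2)=-128, P(4)=-128. Local minima of Q: Q(0)=0.
So the global minimum of f is P(2) + Q(0) − 5 = -128 + 0 − 5 = -133, attained at (2, 0).

-133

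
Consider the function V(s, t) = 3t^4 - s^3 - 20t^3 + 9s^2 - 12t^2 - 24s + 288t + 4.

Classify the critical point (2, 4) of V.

local minimum

The mixed partial ∂²V/∂s∂t is 0, so the Hessian at any point is diag(V_ss, V_tt) = diag(6(-s + 3), 12(3t^2 - 10t - 2)).
At (2, 4): H = diag(6, 72).
Both eigenvalues are positive, so H is positive definite: a local minimum.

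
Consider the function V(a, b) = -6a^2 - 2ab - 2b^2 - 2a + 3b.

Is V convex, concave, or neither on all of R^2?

concave

V is quadratic, so its Hessian is the constant matrix H = [[-12, -2], [-2, -4]].
det(H) = 44, tr(H) = -16.
det(H) > 0 and tr(H) < 0, so H is negative definite everywhere: concave.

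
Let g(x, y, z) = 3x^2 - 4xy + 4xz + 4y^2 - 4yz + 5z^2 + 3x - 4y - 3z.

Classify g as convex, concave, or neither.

convex

g is quadratic, so its Hessian is the constant matrix H = [[6, -4, 4], [-4, 8, -4], [4, -4, 10]].
Leading principal minors: 6, 32, 224.
All positive ⇒ H ≻ 0 ⇒ convex.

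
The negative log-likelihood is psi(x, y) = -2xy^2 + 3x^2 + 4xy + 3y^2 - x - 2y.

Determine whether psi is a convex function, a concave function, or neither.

neither

The term -2xy^2 is cubic, so the Hessian is not constant.
∂²psi/∂y² = -4x + 6, which takes both signs as x varies (negative for sufficiently large x). A diagonal entry of the Hessian changing sign means the Hessian is neither positive- nor negative-semidefinite on all of R^2.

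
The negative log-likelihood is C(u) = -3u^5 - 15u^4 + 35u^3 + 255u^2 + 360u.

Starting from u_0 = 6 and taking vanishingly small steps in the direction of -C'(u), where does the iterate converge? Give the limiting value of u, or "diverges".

C'(u) = -15(u - 3)(u + 1)(u + 2)(u + 4), so C'(6) = -25200.
Gradient descent moves in the -C' direction, i.e. u is increasing.
There is no critical point above u=6, and C' keeps the same sign, so the iterate runs off to +∞.

diverges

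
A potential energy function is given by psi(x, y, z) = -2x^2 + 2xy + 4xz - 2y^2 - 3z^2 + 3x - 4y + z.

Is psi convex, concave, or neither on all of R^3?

concave

psi is quadratic, so its Hessian is the constant matrix H = [[-4, 2, 4], [2, -4, 0], [4, 0, -6]].
Leading principal minors: -4, 12, -8.
Signs alternate −, +, − ⇒ H ≺ 0 ⇒ concave.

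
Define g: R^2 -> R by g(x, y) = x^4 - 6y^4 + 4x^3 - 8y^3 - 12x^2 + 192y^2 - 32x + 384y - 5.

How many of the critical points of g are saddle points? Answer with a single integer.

g separates as a function of x plus a function of y, so ∇g=0 decouples.
∂g/∂x = 4(x - 2)(x + 1)(x + 4) = 0 at x ∈ {-4, -1, 2}; ∂g/∂y = -24(y - 4)(y + 1)(y + 4) = 0 at y ∈ {-4, -1, 4}.
The Hessian is diagonal: diag(g_xx, g_yy). Second derivatives: g_xx(-4)=72, g_xx(-1)=-36, g_xx(2)=72; g_yy(-4)=-576, g_yy(-1)=360, g_yy(4)=-960.
Saddle points occur where the two diagonal entries have opposite signs: (-4, -4), (-4, 4), (-1, -1), (2, -4), (2, 4). Count: 5.

5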